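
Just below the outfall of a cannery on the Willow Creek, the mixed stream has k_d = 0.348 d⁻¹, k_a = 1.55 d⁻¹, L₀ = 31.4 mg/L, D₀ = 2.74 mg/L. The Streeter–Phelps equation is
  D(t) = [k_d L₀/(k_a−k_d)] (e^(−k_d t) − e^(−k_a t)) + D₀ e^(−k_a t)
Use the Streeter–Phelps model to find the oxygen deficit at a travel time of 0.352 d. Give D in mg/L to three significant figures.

D ≈ 4.36 mg/L

k_d L₀/(k_a−k_d) = 0.348×31.4/(1.55−0.348) = 10.93/1.202 = 9.091 mg/L.
e^(−k_d t) = e^(−0.348×0.3520) = 0.8847; e^(−k_a t) = e^(−1.55×0.3520) = 0.5795.
D = 9.091 × (0.8847 − 0.5795) + 2.74 × 0.5795 = 2.775 + 1.588 = 4.362 mg/L.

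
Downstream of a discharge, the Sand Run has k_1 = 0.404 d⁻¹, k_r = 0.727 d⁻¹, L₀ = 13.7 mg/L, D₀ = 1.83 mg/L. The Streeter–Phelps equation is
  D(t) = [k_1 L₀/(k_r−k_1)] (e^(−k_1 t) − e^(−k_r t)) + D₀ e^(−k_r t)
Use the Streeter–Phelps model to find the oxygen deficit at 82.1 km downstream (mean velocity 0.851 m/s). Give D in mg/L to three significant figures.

Travel time t = x/v = 82.1 km / (0.851 m/s) = 82100 m / 0.851 m/s = 96470 s = 1.117 d.
k_1 L₀/(k_r−k_1) = 0.404×13.7/(0.727−0.404) = 5.535/0.3230 = 17.14 mg/L.
e^(−k_1 t) = e^(−0.404×1.117) = 0.6369; e^(−k_r t) = e^(−0.727×1.117) = 0.4441.
D = 17.14 × (0.6369 − 0.4441) + 1.83 × 0.4441 = 3.305 + 0.8126 = 4.117 mg/L.

D ≈ 4.12 mg/L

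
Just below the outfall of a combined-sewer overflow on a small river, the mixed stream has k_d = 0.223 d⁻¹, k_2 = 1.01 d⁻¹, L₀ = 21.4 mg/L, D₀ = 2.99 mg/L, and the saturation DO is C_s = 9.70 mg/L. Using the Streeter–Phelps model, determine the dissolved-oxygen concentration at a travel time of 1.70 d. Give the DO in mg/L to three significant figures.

k_d L₀/(k_2−k_d) = 0.223×21.4/(1.01−0.223) = 4.772/0.7870 = 6.064 mg/L.
e^(−k_d t) = e^(−0.223×1.700) = 0.6845; e^(−k_2 t) = e^(−1.01×1.700) = 0.1796.
D = 6.064 × (0.6845 − 0.1796) + 2.99 × 0.1796 = 3.061 + 0.5370 = 3.598 mg/L.
DO = C_s − D = 9.70 − 3.598 = 6.102 mg/L.

DO ≈ 6.10 mg/L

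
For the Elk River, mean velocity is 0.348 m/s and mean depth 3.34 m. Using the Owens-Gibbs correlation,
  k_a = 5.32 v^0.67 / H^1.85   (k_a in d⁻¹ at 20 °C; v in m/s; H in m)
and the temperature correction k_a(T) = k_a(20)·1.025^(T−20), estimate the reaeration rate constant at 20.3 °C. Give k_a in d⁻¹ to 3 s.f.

k_a(20) = 5.32 × 0.348^0.67 / 3.34^1.85 = 5.32 × 0.4930 / 9.310 = 0.2817 d⁻¹.
k_a(20.3) = 0.2817 × 1.025^(20.3−20) = 0.2817 × 1.007 = 0.2838 d⁻¹.

k_a ≈ 0.284 d⁻¹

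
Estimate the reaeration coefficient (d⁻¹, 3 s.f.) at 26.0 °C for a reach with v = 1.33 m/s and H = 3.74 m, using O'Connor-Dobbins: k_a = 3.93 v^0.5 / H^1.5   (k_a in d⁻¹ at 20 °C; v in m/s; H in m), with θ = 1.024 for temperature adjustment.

k_a(20) = 3.93 × 1.33^0.5 / 3.74^1.5 = 3.93 × 1.153 / 7.233 = 0.6266 d⁻¹.
k_a(26.0) = 0.6266 × 1.024^(26.0−20) = 0.6266 × 1.153 = 0.7225 d⁻¹.

k_a ≈ 0.722 d⁻¹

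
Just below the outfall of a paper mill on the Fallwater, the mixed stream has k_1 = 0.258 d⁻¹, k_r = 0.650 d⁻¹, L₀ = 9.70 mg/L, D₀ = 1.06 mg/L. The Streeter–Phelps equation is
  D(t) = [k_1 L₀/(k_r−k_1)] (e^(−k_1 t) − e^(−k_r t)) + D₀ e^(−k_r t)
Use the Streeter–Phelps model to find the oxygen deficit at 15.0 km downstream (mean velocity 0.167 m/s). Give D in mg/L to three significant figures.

Travel time t = x/v = 15.0 km / (0.167 m/s) = 15000 m / 0.167 m/s = 89820 s = 1.040 d.
k_1 L₀/(k_r−k_1) = 0.258×9.70/(0.650−0.258) = 2.503/0.3920 = 6.384 mg/L.
e^(−k_1 t) = e^(−0.258×1.040) = 0.7647; e^(−k_r t) = e^(−0.650×1.040) = 0.5088.
D = 6.384 × (0.7647 − 0.5088) + 1.06 × 0.5088 = 1.634 + 0.5393 = 2.173 mg/L.

D ≈ 2.17 mg/L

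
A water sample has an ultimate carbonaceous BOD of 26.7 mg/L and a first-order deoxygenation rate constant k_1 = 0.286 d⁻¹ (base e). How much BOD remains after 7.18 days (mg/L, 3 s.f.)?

L ≈ 3.43 mg/L

L_t = L₀ e^(−k_1 t) = 26.7 × e^(−0.286×7.18) = 26.7 × 0.1283 = 3.425 mg/L.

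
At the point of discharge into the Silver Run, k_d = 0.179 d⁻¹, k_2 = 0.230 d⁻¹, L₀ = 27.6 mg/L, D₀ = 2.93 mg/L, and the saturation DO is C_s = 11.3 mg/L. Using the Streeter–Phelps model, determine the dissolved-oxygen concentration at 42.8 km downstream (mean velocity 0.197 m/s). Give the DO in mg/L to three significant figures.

Travel time t = x/v = 42.8 km / (0.197 m/s) = 42800 m / 0.197 m/s = 217300 s = 2.515 d.
k_d L₀/(k_2−k_d) = 0.179×27.6/(0.230−0.179) = 4.940/0.05100 = 96.87 mg/L.
e^(−k_d t) = e^(−0.179×2.515) = 0.6376; e^(−k_2 t) = e^(−0.230×2.515) = 0.5608.
D = 96.87 × (0.6376 − 0.5608) + 2.93 × 0.5608 = 7.434 + 1.643 = 9.077 mg/L.
DO = C_s − D = 11.3 − 9.077 = 2.223 mg/L.

DO ≈ 2.22 mg/L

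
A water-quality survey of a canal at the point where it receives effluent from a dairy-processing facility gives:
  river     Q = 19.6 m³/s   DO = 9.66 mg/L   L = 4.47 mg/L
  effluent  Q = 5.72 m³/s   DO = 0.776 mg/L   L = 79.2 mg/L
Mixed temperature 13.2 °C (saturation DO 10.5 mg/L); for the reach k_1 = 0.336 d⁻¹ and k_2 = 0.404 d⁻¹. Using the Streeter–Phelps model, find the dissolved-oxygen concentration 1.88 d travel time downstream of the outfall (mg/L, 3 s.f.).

DO ≈ 2.44 mg/L

Mixed DO = (19.6×9.66 + 5.72×0.776)/(19.6+5.72) = 193.8/25.32 = 7.653 mg/L.
Mixed L₀ = (19.6×4.47 + 5.72×79.2)/(25.32) = 540.6/25.32 = 21.35 mg/L.
Initial deficit D₀ = C_s − DO₀ = 10.5 − 7.653 = 2.847 mg/L.
D(1.88) = [0.336×21.35/(0.404−0.336)](e^(−0.336×1.88) − e^(−0.404×1.88)) + 2.847 e^(−0.404×1.88)
= 105.5 × (0.5317 − 0.4679) + 2.847 × 0.4679 = 8.064 mg/L.
DO = 10.5 − 8.064 = 2.436 mg/L.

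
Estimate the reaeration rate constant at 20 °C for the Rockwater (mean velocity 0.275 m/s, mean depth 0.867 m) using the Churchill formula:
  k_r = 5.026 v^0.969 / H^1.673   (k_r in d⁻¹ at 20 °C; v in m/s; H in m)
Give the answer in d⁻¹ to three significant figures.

k_r ≈ 1.83 d⁻¹

k_r = 5.026 × 0.275^0.969 / 0.867^1.673 = 5.026 × 0.2862 / 0.7876 = 1.827 d⁻¹.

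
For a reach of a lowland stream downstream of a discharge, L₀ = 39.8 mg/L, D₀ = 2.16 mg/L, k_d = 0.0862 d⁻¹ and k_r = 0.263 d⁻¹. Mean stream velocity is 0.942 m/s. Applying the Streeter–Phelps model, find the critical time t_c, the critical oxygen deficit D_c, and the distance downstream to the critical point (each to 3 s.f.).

With k_r/k_d = 3.051 and 1 − D₀(k_r−k_d)/(k_d L₀) = 0.8887,
t_c = ln(3.051 × 0.8887) / (0.263 − 0.0862) = ln(2.711) / 0.1768 = 0.9975/0.1768 = 5.642 d.
L(t_c) = L₀ e^(−k_d t_c) = 39.8 × 0.6149 = 24.47 mg/L, and at the critical point k_r D_c = k_d L, so D_c = (0.0862/0.263) × 24.47 = 8.021 mg/L.
x_c = v t_c = 0.942 m/s × 5.642 d × 86400 s/d = 459200 m ≈ 459 km.

t_c ≈ 5.64 d; D_c ≈ 8.02 mg/L; x_c ≈ 459 km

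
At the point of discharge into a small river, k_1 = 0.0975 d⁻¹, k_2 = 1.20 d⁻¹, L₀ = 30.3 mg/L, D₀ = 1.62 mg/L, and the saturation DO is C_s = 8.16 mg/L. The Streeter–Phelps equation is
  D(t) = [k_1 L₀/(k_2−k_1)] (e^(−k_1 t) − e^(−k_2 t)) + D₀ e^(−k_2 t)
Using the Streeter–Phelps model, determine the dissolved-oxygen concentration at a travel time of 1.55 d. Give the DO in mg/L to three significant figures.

k_1 L₀/(k_2−k_1) = 0.0975×30.3/(1.20−0.0975) = 2.954/1.103 = 2.680 mg/L.
e^(−k_1 t) = e^(−0.0975×1.550) = 0.8597; e^(−k_2 t) = e^(−1.20×1.550) = 0.1557.
D = 2.680 × (0.8597 − 0.1557) + 1.62 × 0.1557 = 1.887 + 0.2522 = 2.139 mg/L.
DO = C_s − D = 8.16 − 2.139 = 6.021 mg/L.

DO ≈ 6.02 mg/L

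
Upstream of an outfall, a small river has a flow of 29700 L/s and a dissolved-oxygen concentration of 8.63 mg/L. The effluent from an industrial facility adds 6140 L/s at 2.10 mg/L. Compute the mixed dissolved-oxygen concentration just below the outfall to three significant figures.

Flow-weighted mixing: C = (Q_r C_r + Q_w C_w)/(Q_r + Q_w)
= (29700×8.63 + 6140×2.10)/(29700 + 6140) = 269200/35840 = 7.511 mg/L.

7.51 mg/L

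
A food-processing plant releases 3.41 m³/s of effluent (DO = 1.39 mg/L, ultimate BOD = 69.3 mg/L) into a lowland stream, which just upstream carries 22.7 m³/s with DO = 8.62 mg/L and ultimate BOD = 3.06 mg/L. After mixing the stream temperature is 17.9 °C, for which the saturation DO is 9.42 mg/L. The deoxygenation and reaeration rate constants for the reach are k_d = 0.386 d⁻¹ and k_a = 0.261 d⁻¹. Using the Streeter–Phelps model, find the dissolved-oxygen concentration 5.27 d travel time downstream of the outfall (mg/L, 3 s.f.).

DO ≈ 4.57 mg/L

Mixed DO = (22.7×8.62 + 3.41×1.39)/(22.7+3.41) = 200.4/26.11 = 7.676 mg/L.
Mixed L₀ = (22.7×3.06 + 3.41×69.3)/(26.11) = 305.8/26.11 = 11.71 mg/L.
Initial deficit D₀ = C_s − DO₀ = 9.42 − 7.676 = 1.744 mg/L.
D(5.27) = [0.386×11.71/(0.261−0.386)](e^(−0.386×5.27) − e^(−0.261×5.27)) + 1.744 e^(−0.261×5.27)
= -36.16 × (0.1308 − 0.2527) + 1.744 × 0.2527 = 4.851 mg/L.
DO = 9.42 − 4.851 = 4.569 mg/L.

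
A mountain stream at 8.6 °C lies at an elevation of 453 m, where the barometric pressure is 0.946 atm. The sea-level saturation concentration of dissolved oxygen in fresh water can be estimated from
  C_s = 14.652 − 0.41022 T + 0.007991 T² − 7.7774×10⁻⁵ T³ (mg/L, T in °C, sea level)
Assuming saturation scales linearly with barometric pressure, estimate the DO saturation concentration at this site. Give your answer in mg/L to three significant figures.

At sea level: C_s = 14.652 − 0.41022×8.6 + 0.007991×8.6² − 7.7774×10⁻⁵×8.6³ = 11.67 mg/L.
Pressure correction: C_s' = 11.67 × 0.946 = 11.04 mg/L.

C_s ≈ 11.0 mg/L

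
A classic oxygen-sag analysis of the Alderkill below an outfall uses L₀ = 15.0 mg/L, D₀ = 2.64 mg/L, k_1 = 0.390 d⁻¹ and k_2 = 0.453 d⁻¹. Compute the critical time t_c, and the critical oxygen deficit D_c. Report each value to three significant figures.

t_c ≈ 1.92 d; D_c ≈ 6.11 mg/L

t_c = [1/(k_2−k_1)] ln[(k_2/k_1)(1 − D₀(k_2−k_1)/(k_1 L₀))]
= [1/(0.453−0.390)] ln[(0.453/0.390)(1 − 2.64×0.06300/(0.390×15.0))]
= (1/0.06300) ln[1.162 × 0.9716] = 15.87 × ln(1.129) = 15.87 × 0.1209 = 1.919 d.
D_c = (k_1/k_2) L₀ e^(−k_1 t_c) = (0.390/0.453) × 15.0 × e^(−0.390×1.919) = 0.8609 × 15.0 × 0.4731 = 6.110 mg/L.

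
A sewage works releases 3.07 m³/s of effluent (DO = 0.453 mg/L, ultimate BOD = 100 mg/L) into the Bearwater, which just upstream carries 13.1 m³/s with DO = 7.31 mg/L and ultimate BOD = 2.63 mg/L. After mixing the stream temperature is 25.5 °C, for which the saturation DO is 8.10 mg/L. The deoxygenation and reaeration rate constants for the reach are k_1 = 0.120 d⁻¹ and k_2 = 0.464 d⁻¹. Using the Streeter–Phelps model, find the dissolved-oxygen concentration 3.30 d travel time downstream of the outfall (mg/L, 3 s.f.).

DO ≈ 4.28 mg/L

Mixed DO = (13.1×7.31 + 3.07×0.453)/(13.1+3.07) = 97.15/16.17 = 6.008 mg/L.
Mixed L₀ = (13.1×2.63 + 3.07×100)/(16.17) = 341.5/16.17 = 21.12 mg/L.
Initial deficit D₀ = C_s − DO₀ = 8.10 − 6.008 = 2.092 mg/L.
D(3.30) = [0.120×21.12/(0.464−0.120)](e^(−0.120×3.30) − e^(−0.464×3.30)) + 2.092 e^(−0.464×3.30)
= 7.366 × (0.6730 − 0.2163) + 2.092 × 0.2163 = 3.817 mg/L.
DO = 8.10 − 3.817 = 4.283 mg/L.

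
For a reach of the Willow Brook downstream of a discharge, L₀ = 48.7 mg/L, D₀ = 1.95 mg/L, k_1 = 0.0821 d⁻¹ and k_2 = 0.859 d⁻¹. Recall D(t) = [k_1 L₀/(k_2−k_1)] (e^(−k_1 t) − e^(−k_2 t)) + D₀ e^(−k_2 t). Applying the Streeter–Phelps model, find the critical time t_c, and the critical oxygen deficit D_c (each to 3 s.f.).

t_c = [1/(k_2−k_1)] ln[(k_2/k_1)(1 − D₀(k_2−k_1)/(k_1 L₀))]
= [1/(0.859−0.0821)] ln[(0.859/0.0821)(1 − 1.95×0.7769/(0.0821×48.7))]
= (1/0.7769) ln[10.46 × 0.6211] = 1.287 × ln(6.498) = 1.287 × 1.872 = 2.409 d.
L(t_c) = L₀ e^(−k_1 t_c) = 48.7 × 0.8206 = 39.96 mg/L, and at the critical point k_2 D_c = k_1 L, so D_c = (0.0821/0.859) × 39.96 = 3.819 mg/L.

t_c ≈ 2.41 d; D_c ≈ 3.82 mg/L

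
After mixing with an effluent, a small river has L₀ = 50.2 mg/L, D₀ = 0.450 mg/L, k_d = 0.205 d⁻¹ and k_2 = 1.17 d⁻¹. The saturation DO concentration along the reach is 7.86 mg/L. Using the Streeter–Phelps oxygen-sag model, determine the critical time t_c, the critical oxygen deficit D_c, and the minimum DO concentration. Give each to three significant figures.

t_c = [1/(k_2−k_d)] ln[(k_2/k_d)(1 − D₀(k_2−k_d)/(k_d L₀))]
= [1/(1.17−0.205)] ln[(1.17/0.205)(1 − 0.450×0.9650/(0.205×50.2))]
= (1/0.9650) ln[5.707 × 0.9578] = 1.036 × ln(5.466) = 1.036 × 1.699 = 1.760 d.
L(t_c) = L₀ e^(−k_d t_c) = 50.2 × 0.6971 = 34.99 mg/L, and at the critical point k_2 D_c = k_d L, so D_c = (0.205/1.17) × 34.99 = 6.131 mg/L.
Minimum DO = C_s − D_c = 7.86 − 6.131 = 1.729 mg/L.

t_c ≈ 1.76 d; D_c ≈ 6.13 mg/L; min DO ≈ 1.73 mg/L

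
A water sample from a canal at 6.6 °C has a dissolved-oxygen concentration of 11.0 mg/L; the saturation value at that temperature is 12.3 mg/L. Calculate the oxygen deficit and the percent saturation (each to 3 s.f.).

D = C_s − C = 12.3 − 11.0 = 1.30 mg/L.
% saturation = 11.0/12.3 × 100 = 89.4 %.

D ≈ 1.30 mg/L; 89.4 % saturation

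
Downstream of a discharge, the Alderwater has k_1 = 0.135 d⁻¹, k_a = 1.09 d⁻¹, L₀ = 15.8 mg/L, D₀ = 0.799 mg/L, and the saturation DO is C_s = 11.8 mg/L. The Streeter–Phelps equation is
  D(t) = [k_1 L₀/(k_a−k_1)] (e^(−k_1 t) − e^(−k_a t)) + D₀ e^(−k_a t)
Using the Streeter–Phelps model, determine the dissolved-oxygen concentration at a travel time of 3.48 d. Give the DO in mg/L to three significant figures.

DO ≈ 10.4 mg/L

k_1 L₀/(k_a−k_1) = 0.135×15.8/(1.09−0.135) = 2.133/0.9550 = 2.234 mg/L.
e^(−k_1 t) = e^(−0.135×3.480) = 0.6251; e^(−k_a t) = e^(−1.09×3.480) = 0.02252.
D = 2.234 × (0.6251 − 0.02252) + 0.799 × 0.02252 = 1.346 + 0.01800 = 1.364 mg/L.
DO = C_s − D = 11.8 − 1.364 = 10.44 mg/L.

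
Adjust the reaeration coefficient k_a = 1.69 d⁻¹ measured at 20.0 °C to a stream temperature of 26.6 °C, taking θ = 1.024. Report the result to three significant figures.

k_a ≈ 1.98 d⁻¹

k_a(T₂) = k_a(T₁) · θ^(T₂−T₁) = 1.69 × 1.024^(26.6−20.0)
= 1.69 × 1.024^6.60 = 1.69 × 1.169 = 1.976 d⁻¹.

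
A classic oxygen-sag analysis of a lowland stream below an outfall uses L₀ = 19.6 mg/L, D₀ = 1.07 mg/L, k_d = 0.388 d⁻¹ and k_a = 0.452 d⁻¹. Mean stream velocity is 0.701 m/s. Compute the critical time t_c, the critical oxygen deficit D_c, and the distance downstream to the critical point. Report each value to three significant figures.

t_c ≈ 2.24 d; D_c ≈ 7.04 mg/L; x_c ≈ 136 km

At the critical point dD/dt = 0, so k_d L₀ e^(−k_d t) = k_a D. Substituting D(t) from the Streeter–Phelps equation and solving for t gives
t_c = ln[(k_a/k_d)(1 − D₀(k_a−k_d)/(k_d L₀))] / (k_a−k_d).
Here k_a−k_d = 0.06400 d⁻¹ and 1 − D₀(k_a−k_d)/(k_d L₀) = 1 − 1.07×0.06400/(0.388×19.6) = 0.9910, so
t_c = ln(1.165 × 0.9910) / 0.06400 = 0.1436 / 0.06400 = 2.244 d.
L(t_c) = L₀ e^(−k_d t_c) = 19.6 × 0.4186 = 8.205 mg/L, and at the critical point k_a D_c = k_d L, so D_c = (0.388/0.452) × 8.205 = 7.043 mg/L.
x_c = v t_c = 0.701 m/s × 2.244 d × 86400 s/d = 135900 m ≈ 136 km.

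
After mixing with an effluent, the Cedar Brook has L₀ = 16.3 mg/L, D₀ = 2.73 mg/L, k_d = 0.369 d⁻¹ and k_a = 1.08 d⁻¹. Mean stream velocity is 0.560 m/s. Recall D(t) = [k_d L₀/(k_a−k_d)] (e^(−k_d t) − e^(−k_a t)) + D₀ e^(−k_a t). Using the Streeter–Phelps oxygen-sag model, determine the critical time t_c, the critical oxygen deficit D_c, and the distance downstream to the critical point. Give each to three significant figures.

t_c ≈ 0.962 d; D_c ≈ 3.90 mg/L; x_c ≈ 46.6 km

With k_a/k_d = 2.927 and 1 − D₀(k_a−k_d)/(k_d L₀) = 0.6773,
t_c = ln(2.927 × 0.6773) / (1.08 − 0.369) = ln(1.982) / 0.7110 = 0.6843/0.7110 = 0.9624 d.
D_c = (k_d/k_a) L₀ e^(−k_d t_c) = (0.369/1.08) × 16.3 × e^(−0.369×0.9624) = 0.3417 × 16.3 × 0.7011 = 3.904 mg/L.
x_c = v t_c = 0.560 m/s × 0.9624 d × 86400 s/d = 46560 m ≈ 46.6 km.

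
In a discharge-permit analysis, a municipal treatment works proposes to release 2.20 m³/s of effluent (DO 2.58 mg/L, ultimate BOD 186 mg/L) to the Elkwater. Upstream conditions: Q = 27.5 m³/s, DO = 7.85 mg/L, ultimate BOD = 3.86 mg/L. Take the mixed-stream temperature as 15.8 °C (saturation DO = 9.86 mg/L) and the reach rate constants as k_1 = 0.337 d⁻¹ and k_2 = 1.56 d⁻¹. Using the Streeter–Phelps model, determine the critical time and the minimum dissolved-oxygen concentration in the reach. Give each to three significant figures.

t_c ≈ 0.683 d; minimum DO ≈ 6.88 mg/L

Mixed DO = (27.5×7.85 + 2.20×2.58)/(27.5+2.20) = 221.6/29.70 = 7.460 mg/L.
Mixed L₀ = (27.5×3.86 + 2.20×186)/(29.70) = 515.4/29.70 = 17.35 mg/L.
Initial deficit D₀ = C_s − DO₀ = 9.86 − 7.460 = 2.400 mg/L.
t_c = (1/1.223) ln[(1.56/0.337)(1 − 2.400×1.223/(0.337×17.35))] = 0.8177 × ln(2.305) = 0.6829 d.
D_c = (0.337/1.56) × 17.35 × e^(−0.337×0.6829) = 0.2160 × 17.35 × 0.7944 = 2.978 mg/L.
Minimum DO = 9.86 − 2.978 = 6.882 mg/L.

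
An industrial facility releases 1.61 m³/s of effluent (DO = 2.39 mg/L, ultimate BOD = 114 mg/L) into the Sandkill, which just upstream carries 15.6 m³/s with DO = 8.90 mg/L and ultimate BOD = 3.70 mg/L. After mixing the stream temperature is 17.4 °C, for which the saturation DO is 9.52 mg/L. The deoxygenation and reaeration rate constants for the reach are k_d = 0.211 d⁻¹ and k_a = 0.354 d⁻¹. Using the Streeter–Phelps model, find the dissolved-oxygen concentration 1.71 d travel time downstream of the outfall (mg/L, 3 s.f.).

DO ≈ 5.72 mg/L

Mixed DO = (15.6×8.90 + 1.61×2.39)/(15.6+1.61) = 142.7/17.21 = 8.291 mg/L.
Mixed L₀ = (15.6×3.70 + 1.61×114)/(17.21) = 241.3/17.21 = 14.02 mg/L.
Initial deficit D₀ = C_s − DO₀ = 9.52 − 8.291 = 1.229 mg/L.
D(1.71) = [0.211×14.02/(0.354−0.211)](e^(−0.211×1.71) − e^(−0.354×1.71)) + 1.229 e^(−0.354×1.71)
= 20.68 × (0.6971 − 0.5459) + 1.229 × 0.5459 = 3.799 mg/L.
DO = 9.52 − 3.799 = 5.721 mg/L.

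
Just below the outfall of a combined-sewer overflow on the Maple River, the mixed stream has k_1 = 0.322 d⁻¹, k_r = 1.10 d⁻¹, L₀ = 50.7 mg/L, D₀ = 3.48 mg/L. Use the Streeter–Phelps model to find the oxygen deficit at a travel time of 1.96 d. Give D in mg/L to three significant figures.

D ≈ 9.14 mg/L

k_1 L₀/(k_r−k_1) = 0.322×50.7/(1.10−0.322) = 16.33/0.7780 = 20.98 mg/L.
e^(−k_1 t) = e^(−0.322×1.960) = 0.5320; e^(−k_r t) = e^(−1.10×1.960) = 0.1158.
D = 20.98 × (0.5320 − 0.1158) + 3.48 × 0.1158 = 8.734 + 0.4029 = 9.137 mg/L.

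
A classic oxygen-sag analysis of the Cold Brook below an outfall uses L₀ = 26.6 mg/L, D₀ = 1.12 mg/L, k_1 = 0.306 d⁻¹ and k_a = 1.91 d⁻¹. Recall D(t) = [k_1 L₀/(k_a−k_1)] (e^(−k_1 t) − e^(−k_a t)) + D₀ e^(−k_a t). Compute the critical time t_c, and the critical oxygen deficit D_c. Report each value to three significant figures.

t_c ≈ 0.986 d; D_c ≈ 3.15 mg/L

At the critical point dD/dt = 0, so k_1 L₀ e^(−k_1 t) = k_a D. Substituting D(t) from the Streeter–Phelps equation and solving for t gives
t_c = ln[(k_a/k_1)(1 − D₀(k_a−k_1)/(k_1 L₀))] / (k_a−k_1).
Here k_a−k_1 = 1.604 d⁻¹ and 1 − D₀(k_a−k_1)/(k_1 L₀) = 1 − 1.12×1.604/(0.306×26.6) = 0.7793, so
t_c = ln(6.242 × 0.7793) / 1.604 = 1.582 / 1.604 = 0.9862 d.
D_c = (k_1/k_a) L₀ e^(−k_1 t_c) = (0.306/1.91) × 26.6 × e^(−0.306×0.9862) = 0.1602 × 26.6 × 0.7395 = 3.151 mg/L.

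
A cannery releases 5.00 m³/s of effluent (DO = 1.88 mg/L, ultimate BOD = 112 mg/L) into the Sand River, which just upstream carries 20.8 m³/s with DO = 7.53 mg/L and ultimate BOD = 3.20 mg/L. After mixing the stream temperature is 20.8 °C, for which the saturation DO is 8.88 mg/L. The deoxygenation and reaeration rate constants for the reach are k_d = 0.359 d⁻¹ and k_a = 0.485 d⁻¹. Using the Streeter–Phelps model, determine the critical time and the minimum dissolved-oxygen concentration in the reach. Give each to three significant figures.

Mixed DO = (20.8×7.53 + 5.00×1.88)/(20.8+5.00) = 166.0/25.80 = 6.435 mg/L.
Mixed L₀ = (20.8×3.20 + 5.00×112)/(25.80) = 626.6/25.80 = 24.29 mg/L.
Initial deficit D₀ = C_s − DO₀ = 8.88 − 6.435 = 2.445 mg/L.
t_c = (1/0.1260) ln[(0.485/0.359)(1 − 2.445×0.1260/(0.359×24.29))] = 7.937 × ln(1.303) = 2.102 d.
D_c = (0.359/0.485) × 24.29 × e^(−0.359×2.102) = 0.7402 × 24.29 × 0.4702 = 8.452 mg/L.
Minimum DO = 8.88 − 8.452 = 0.4278 mg/L.

t_c ≈ 2.10 d; minimum DO ≈ 0.428 mg/L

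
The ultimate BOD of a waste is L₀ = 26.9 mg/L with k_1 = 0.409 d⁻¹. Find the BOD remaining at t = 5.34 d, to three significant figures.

L ≈ 3.03 mg/L

L_t = L₀ e^(−k_1 t) = 26.9 × e^(−0.409×5.34) = 26.9 × 0.1126 = 3.028 mg/L.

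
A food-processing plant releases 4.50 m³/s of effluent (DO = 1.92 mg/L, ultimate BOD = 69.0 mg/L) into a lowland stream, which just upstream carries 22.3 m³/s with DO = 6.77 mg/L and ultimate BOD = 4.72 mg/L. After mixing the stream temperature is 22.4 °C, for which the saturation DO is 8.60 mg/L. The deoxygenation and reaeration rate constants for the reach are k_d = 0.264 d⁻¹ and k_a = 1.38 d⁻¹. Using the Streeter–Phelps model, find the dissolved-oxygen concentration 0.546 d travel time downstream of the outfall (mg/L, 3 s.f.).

DO ≈ 5.91 mg/L

Mixed DO = (22.3×6.77 + 4.50×1.92)/(22.3+4.50) = 159.6/26.80 = 5.956 mg/L.
Mixed L₀ = (22.3×4.72 + 4.50×69.0)/(26.80) = 415.8/26.80 = 15.51 mg/L.
Initial deficit D₀ = C_s − DO₀ = 8.60 − 5.956 = 2.644 mg/L.
D(0.546) = [0.264×15.51/(1.38−0.264)](e^(−0.264×0.546) − e^(−1.38×0.546)) + 2.644 e^(−1.38×0.546)
= 3.670 × (0.8658 − 0.4707) + 2.644 × 0.4707 = 2.694 mg/L.
DO = 8.60 − 2.694 = 5.906 mg/L.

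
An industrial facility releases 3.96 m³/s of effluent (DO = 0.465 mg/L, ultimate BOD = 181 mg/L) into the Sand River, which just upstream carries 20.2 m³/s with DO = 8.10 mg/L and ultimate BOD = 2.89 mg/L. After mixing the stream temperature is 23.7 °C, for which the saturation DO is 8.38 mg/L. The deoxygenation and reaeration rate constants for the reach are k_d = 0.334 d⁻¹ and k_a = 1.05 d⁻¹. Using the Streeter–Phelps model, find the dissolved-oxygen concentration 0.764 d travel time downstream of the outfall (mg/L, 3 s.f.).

DO ≈ 2.81 mg/L

Mixed DO = (20.2×8.10 + 3.96×0.465)/(20.2+3.96) = 165.5/24.16 = 6.849 mg/L.
Mixed L₀ = (20.2×2.89 + 3.96×181)/(24.16) = 775.1/24.16 = 32.08 mg/L.
Initial deficit D₀ = C_s − DO₀ = 8.38 − 6.849 = 1.531 mg/L.
D(0.764) = [0.334×32.08/(1.05−0.334)](e^(−0.334×0.764) − e^(−1.05×0.764)) + 1.531 e^(−1.05×0.764)
= 14.97 × (0.7748 − 0.4483) + 1.531 × 0.4483 = 5.572 mg/L.
DO = 8.38 − 5.572 = 2.808 mg/L.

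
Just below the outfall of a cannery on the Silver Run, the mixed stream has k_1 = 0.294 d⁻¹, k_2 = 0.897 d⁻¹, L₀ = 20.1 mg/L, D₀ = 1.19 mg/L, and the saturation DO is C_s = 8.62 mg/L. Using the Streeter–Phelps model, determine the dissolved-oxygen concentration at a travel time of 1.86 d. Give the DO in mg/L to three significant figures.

DO ≈ 4.57 mg/L

k_1 L₀/(k_2−k_1) = 0.294×20.1/(0.897−0.294) = 5.909/0.6030 = 9.800 mg/L.
e^(−k_1 t) = e^(−0.294×1.860) = 0.5788; e^(−k_2 t) = e^(−0.897×1.860) = 0.1885.
D = 9.800 × (0.5788 − 0.1885) + 1.19 × 0.1885 = 3.824 + 0.2244 = 4.049 mg/L.
DO = C_s − D = 8.62 − 4.049 = 4.571 mg/L.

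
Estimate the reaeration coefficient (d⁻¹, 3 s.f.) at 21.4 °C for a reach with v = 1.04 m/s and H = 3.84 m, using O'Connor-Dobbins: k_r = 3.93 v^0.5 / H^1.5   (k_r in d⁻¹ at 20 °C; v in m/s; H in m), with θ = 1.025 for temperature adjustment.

k_r(20) = 3.93 × 1.04^0.5 / 3.84^1.5 = 3.93 × 1.020 / 7.525 = 0.5326 d⁻¹.
k_r(21.4) = 0.5326 × 1.025^(21.4−20) = 0.5326 × 1.035 = 0.5513 d⁻¹.

k_r ≈ 0.551 d⁻¹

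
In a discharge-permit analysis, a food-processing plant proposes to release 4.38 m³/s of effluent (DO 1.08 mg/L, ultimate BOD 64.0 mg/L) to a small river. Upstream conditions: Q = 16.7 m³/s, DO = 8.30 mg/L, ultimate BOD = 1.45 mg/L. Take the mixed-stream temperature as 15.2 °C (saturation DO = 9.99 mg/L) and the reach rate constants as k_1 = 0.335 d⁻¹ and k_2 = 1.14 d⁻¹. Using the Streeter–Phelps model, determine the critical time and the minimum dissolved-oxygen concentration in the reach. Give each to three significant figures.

Mixed DO = (16.7×8.30 + 4.38×1.08)/(16.7+4.38) = 143.3/21.08 = 6.800 mg/L.
Mixed L₀ = (16.7×1.45 + 4.38×64.0)/(21.08) = 304.5/21.08 = 14.45 mg/L.
Initial deficit D₀ = C_s − DO₀ = 9.99 − 6.800 = 3.190 mg/L.
t_c = (1/0.8050) ln[(1.14/0.335)(1 − 3.190×0.8050/(0.335×14.45))] = 1.242 × ln(1.597) = 0.5817 d.
D_c = (0.335/1.14) × 14.45 × e^(−0.335×0.5817) = 0.2939 × 14.45 × 0.8229 = 3.494 mg/L.
Minimum DO = 9.99 − 3.494 = 6.496 mg/L.

t_c ≈ 0.582 d; minimum DO ≈ 6.50 mg/L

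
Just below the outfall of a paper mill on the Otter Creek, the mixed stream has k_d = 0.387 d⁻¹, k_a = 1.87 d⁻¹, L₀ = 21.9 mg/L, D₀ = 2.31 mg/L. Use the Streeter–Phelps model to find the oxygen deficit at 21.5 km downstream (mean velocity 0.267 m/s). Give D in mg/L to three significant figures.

D ≈ 3.39 mg/L

Travel time t = x/v = 21.5 km / (0.267 m/s) = 21500 m / 0.267 m/s = 80520 s = 0.9320 d.
k_d L₀/(k_a−k_d) = 0.387×21.9/(1.87−0.387) = 8.475/1.483 = 5.715 mg/L.
e^(−k_d t) = e^(−0.387×0.9320) = 0.6972; e^(−k_a t) = e^(−1.87×0.9320) = 0.1750.
D = 5.715 × (0.6972 − 0.1750) + 2.31 × 0.1750 = 2.984 + 0.4043 = 3.389 mg/L.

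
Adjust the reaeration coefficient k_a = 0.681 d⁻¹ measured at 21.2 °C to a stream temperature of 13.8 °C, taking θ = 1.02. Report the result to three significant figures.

k_a(T₂) = k_a(T₁) · θ^(T₂−T₁) = 0.681 × 1.02^(13.8−21.2)
= 0.681 × 1.02^-7.40 = 0.681 × 0.8637 = 0.5882 d⁻¹.

k_a ≈ 0.588 d⁻¹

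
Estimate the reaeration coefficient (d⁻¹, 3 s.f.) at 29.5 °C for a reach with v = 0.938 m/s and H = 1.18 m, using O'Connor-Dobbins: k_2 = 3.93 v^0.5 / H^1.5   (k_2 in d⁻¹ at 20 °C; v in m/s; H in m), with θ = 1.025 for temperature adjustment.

k_2 ≈ 3.75 d⁻¹

k_2(20) = 3.93 × 0.938^0.5 / 1.18^1.5 = 3.93 × 0.9685 / 1.282 = 2.969 d⁻¹.
k_2(29.5) = 2.969 × 1.025^(29.5−20) = 2.969 × 1.264 = 3.754 d⁻¹.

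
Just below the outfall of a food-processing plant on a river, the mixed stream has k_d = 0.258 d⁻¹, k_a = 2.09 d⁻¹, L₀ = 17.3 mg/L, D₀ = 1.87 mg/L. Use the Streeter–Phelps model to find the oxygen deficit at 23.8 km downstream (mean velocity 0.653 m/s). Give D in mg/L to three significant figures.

Travel time t = x/v = 23.8 km / (0.653 m/s) = 23800 m / 0.653 m/s = 36450 s = 0.4218 d.
k_d L₀/(k_a−k_d) = 0.258×17.3/(2.09−0.258) = 4.463/1.832 = 2.436 mg/L.
e^(−k_d t) = e^(−0.258×0.4218) = 0.8969; e^(−k_a t) = e^(−2.09×0.4218) = 0.4141.
D = 2.436 × (0.8969 − 0.4141) + 1.87 × 0.4141 = 1.176 + 0.7744 = 1.951 mg/L.

D ≈ 1.95 mg/L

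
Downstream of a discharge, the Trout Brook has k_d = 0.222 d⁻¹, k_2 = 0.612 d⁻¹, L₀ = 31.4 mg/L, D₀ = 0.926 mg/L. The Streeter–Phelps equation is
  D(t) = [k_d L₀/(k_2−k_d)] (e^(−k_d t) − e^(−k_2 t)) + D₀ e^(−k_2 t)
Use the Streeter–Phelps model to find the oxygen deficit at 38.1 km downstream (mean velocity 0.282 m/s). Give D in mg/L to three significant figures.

D ≈ 6.12 mg/L

Travel time t = x/v = 38.1 km / (0.282 m/s) = 38100 m / 0.282 m/s = 135100 s = 1.564 d.
k_d L₀/(k_2−k_d) = 0.222×31.4/(0.612−0.222) = 6.971/0.3900 = 17.87 mg/L.
e^(−k_d t) = e^(−0.222×1.564) = 0.7067; e^(−k_2 t) = e^(−0.612×1.564) = 0.3840.
D = 17.87 × (0.7067 − 0.3840) + 0.926 × 0.3840 = 5.767 + 0.3556 = 6.123 mg/L.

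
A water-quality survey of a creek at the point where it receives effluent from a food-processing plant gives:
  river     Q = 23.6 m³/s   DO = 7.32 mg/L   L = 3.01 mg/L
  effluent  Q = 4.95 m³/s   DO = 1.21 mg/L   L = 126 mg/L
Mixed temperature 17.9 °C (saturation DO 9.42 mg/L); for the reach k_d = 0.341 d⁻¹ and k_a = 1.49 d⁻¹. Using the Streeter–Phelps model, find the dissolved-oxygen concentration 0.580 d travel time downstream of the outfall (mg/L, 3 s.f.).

Mixed DO = (23.6×7.32 + 4.95×1.21)/(23.6+4.95) = 178.7/28.55 = 6.261 mg/L.
Mixed L₀ = (23.6×3.01 + 4.95×126)/(28.55) = 694.7/28.55 = 24.33 mg/L.
Initial deficit D₀ = C_s − DO₀ = 9.42 − 6.261 = 3.159 mg/L.
D(0.580) = [0.341×24.33/(1.49−0.341)](e^(−0.341×0.580) − e^(−1.49×0.580)) + 3.159 e^(−1.49×0.580)
= 7.222 × (0.8206 − 0.4214) + 3.159 × 0.4214 = 4.214 mg/L.
DO = 9.42 − 4.214 = 5.206 mg/L.

DO ≈ 5.21 mg/L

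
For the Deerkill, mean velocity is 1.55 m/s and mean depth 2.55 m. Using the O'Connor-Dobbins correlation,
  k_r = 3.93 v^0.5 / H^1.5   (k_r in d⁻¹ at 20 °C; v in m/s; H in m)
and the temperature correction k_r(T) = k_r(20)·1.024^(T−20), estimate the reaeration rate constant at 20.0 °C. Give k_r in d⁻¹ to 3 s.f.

k_r ≈ 1.20 d⁻¹

k_r(20) = 3.93 × 1.55^0.5 / 2.55^1.5 = 3.93 × 1.245 / 4.072 = 1.202 d⁻¹.
k_r(20.0) = 1.202 × 1.024^(20.0−20) = 1.202 × 1.000 = 1.202 d⁻¹.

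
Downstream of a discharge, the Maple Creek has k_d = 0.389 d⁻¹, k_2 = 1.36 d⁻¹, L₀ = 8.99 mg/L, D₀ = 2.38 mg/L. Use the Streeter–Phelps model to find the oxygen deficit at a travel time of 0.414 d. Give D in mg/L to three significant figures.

D ≈ 2.37 mg/L

k_d L₀/(k_2−k_d) = 0.389×8.99/(1.36−0.389) = 3.497/0.9710 = 3.602 mg/L.
e^(−k_d t) = e^(−0.389×0.4140) = 0.8513; e^(−k_2 t) = e^(−1.36×0.4140) = 0.5695.
D = 3.602 × (0.8513 − 0.5695) + 2.38 × 0.5695 = 1.015 + 1.355 = 2.370 mg/L.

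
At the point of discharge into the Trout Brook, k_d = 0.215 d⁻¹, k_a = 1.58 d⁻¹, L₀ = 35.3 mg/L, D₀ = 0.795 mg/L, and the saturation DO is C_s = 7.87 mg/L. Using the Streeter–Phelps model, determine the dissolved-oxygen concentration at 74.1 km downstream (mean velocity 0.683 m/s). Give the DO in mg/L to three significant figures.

Travel time t = x/v = 74.1 km / (0.683 m/s) = 74100 m / 0.683 m/s = 108500 s = 1.256 d.
k_d L₀/(k_a−k_d) = 0.215×35.3/(1.58−0.215) = 7.589/1.365 = 5.560 mg/L.
e^(−k_d t) = e^(−0.215×1.256) = 0.7634; e^(−k_a t) = e^(−1.58×1.256) = 0.1375.
D = 5.560 × (0.7634 − 0.1375) + 0.795 × 0.1375 = 3.480 + 0.1093 = 3.589 mg/L.
DO = C_s − D = 7.87 − 3.589 = 4.281 mg/L.

DO ≈ 4.28 mg/L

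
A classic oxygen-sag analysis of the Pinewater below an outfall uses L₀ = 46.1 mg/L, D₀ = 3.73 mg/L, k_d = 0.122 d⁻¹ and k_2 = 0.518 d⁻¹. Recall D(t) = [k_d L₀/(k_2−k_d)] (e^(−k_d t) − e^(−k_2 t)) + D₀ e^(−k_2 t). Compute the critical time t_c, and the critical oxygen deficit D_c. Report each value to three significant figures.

t_c ≈ 2.88 d; D_c ≈ 7.64 mg/L

t_c = [1/(k_2−k_d)] ln[(k_2/k_d)(1 − D₀(k_2−k_d)/(k_d L₀))]
= [1/(0.518−0.122)] ln[(0.518/0.122)(1 − 3.73×0.3960/(0.122×46.1))]
= (1/0.3960) ln[4.246 × 0.7374] = 2.525 × ln(3.131) = 2.525 × 1.141 = 2.882 d.
D_c = (k_d/k_2) L₀ e^(−k_d t_c) = (0.122/0.518) × 46.1 × e^(−0.122×2.882) = 0.2355 × 46.1 × 0.7036 = 7.639 mg/L.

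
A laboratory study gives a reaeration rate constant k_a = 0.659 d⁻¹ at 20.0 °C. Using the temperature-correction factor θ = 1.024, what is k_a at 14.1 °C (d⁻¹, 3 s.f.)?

k_a ≈ 0.573 d⁻¹

k_a(T₂) = k_a(T₁) · θ^(T₂−T₁) = 0.659 × 1.024^(14.1−20.0)
= 0.659 × 1.024^-5.90 = 0.659 × 0.8694 = 0.5729 d⁻¹.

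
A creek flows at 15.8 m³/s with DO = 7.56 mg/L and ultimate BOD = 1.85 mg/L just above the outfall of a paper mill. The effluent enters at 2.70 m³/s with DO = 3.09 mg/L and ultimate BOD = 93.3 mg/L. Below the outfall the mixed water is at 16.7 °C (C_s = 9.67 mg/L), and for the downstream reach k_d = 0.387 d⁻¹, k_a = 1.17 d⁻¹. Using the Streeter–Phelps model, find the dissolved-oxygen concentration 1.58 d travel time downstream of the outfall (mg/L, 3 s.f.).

Mixed DO = (15.8×7.56 + 2.70×3.09)/(15.8+2.70) = 127.8/18.50 = 6.908 mg/L.
Mixed L₀ = (15.8×1.85 + 2.70×93.3)/(18.50) = 281.1/18.50 = 15.20 mg/L.
Initial deficit D₀ = C_s − DO₀ = 9.67 − 6.908 = 2.762 mg/L.
D(1.58) = [0.387×15.20/(1.17−0.387)](e^(−0.387×1.58) − e^(−1.17×1.58)) + 2.762 e^(−1.17×1.58)
= 7.511 × (0.5426 − 0.1575) + 2.762 × 0.1575 = 3.327 mg/L.
DO = 9.67 − 3.327 = 6.343 mg/L.

DO ≈ 6.34 mg/L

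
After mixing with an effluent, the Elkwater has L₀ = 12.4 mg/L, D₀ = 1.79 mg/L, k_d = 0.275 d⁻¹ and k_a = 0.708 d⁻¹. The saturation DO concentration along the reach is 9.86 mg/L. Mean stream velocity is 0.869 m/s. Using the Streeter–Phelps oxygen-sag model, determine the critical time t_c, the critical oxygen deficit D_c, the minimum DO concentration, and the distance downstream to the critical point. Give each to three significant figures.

With k_a/k_d = 2.575 and 1 − D₀(k_a−k_d)/(k_d L₀) = 0.7727,
t_c = ln(2.575 × 0.7727) / (0.708 − 0.275) = ln(1.989) / 0.4330 = 0.6878/0.4330 = 1.588 d.
D_c = (k_d/k_a) L₀ e^(−k_d t_c) = (0.275/0.708) × 12.4 × e^(−0.275×1.588) = 0.3884 × 12.4 × 0.6461 = 3.112 mg/L.
Minimum DO = C_s − D_c = 9.86 − 3.112 = 6.748 mg/L.
x_c = v t_c = 0.869 m/s × 1.588 d × 86400 s/d = 119300 m ≈ 119 km.

t_c ≈ 1.59 d; D_c ≈ 3.11 mg/L; min DO ≈ 6.75 mg/L; x_c ≈ 119 km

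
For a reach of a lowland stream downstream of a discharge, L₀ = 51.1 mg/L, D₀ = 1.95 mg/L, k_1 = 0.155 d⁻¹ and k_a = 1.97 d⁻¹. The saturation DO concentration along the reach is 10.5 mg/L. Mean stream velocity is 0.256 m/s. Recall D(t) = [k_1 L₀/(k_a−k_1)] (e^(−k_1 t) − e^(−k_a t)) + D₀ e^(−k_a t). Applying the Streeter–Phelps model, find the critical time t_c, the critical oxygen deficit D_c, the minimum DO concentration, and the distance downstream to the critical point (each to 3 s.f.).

t_c = [1/(k_a−k_1)] ln[(k_a/k_1)(1 − D₀(k_a−k_1)/(k_1 L₀))]
= [1/(1.97−0.155)] ln[(1.97/0.155)(1 − 1.95×1.815/(0.155×51.1))]
= (1/1.815) ln[12.71 × 0.5532] = 0.5510 × ln(7.030) = 0.5510 × 1.950 = 1.075 d.
D_c = (k_1/k_a) L₀ e^(−k_1 t_c) = (0.155/1.97) × 51.1 × e^(−0.155×1.075) = 0.07868 × 51.1 × 0.8466 = 3.404 mg/L.
Minimum DO = C_s − D_c = 10.5 − 3.404 = 7.096 mg/L.
x_c = v t_c = 0.256 m/s × 1.075 d × 86400 s/d = 23770 m ≈ 23.8 km.

t_c ≈ 1.07 d; D_c ≈ 3.40 mg/L; min DO ≈ 7.10 mg/L; x_c ≈ 23.8 km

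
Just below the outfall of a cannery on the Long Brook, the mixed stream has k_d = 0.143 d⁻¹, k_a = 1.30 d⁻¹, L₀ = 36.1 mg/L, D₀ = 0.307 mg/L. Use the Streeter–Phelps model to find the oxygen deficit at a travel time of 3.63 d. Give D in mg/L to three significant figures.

D ≈ 2.62 mg/L

k_d L₀/(k_a−k_d) = 0.143×36.1/(1.30−0.143) = 5.162/1.157 = 4.462 mg/L.
e^(−k_d t) = e^(−0.143×3.630) = 0.5951; e^(−k_a t) = e^(−1.30×3.630) = 0.008924.
D = 4.462 × (0.5951 − 0.008924) + 0.307 × 0.008924 = 2.615 + 0.002740 = 2.618 mg/L.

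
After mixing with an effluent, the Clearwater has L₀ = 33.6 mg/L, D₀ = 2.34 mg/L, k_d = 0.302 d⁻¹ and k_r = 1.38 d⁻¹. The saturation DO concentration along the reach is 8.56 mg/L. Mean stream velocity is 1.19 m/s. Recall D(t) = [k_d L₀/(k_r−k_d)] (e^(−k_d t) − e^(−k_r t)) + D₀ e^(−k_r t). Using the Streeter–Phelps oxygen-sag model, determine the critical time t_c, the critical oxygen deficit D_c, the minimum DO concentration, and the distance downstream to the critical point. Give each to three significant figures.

With k_r/k_d = 4.570 and 1 − D₀(k_r−k_d)/(k_d L₀) = 0.7514,
t_c = ln(4.570 × 0.7514) / (1.38 − 0.302) = ln(3.434) / 1.078 = 1.234/1.078 = 1.144 d.
D_c = (k_d/k_r) L₀ e^(−k_d t_c) = (0.302/1.38) × 33.6 × e^(−0.302×1.144) = 0.2188 × 33.6 × 0.7078 = 5.204 mg/L.
Minimum DO = C_s − D_c = 8.56 − 5.204 = 3.356 mg/L.
x_c = v t_c = 1.19 m/s × 1.144 d × 86400 s/d = 117700 m ≈ 118 km.

t_c ≈ 1.14 d; D_c ≈ 5.20 mg/L; min DO ≈ 3.36 mg/L; x_c ≈ 118 km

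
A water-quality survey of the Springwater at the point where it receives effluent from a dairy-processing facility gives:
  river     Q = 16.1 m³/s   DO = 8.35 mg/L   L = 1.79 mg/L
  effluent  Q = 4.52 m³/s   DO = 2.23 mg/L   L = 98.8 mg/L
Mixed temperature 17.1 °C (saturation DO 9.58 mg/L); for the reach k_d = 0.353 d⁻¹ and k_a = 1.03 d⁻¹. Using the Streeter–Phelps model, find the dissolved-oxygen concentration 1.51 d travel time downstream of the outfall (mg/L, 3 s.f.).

Mixed DO = (16.1×8.35 + 4.52×2.23)/(16.1+4.52) = 144.5/20.62 = 7.008 mg/L.
Mixed L₀ = (16.1×1.79 + 4.52×98.8)/(20.62) = 475.4/20.62 = 23.06 mg/L.
Initial deficit D₀ = C_s − DO₀ = 9.58 − 7.008 = 2.572 mg/L.
D(1.51) = [0.353×23.06/(1.03−0.353)](e^(−0.353×1.51) − e^(−1.03×1.51)) + 2.572 e^(−1.03×1.51)
= 12.02 × (0.5868 − 0.2111) + 2.572 × 0.2111 = 5.059 mg/L.
DO = 9.58 − 5.059 = 4.521 mg/L.

DO ≈ 4.52 mg/L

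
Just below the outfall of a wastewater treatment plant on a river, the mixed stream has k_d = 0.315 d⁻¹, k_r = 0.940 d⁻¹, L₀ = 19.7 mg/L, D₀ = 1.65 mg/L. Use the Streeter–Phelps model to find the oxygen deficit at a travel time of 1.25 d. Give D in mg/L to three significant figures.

D ≈ 4.14 mg/L

k_d L₀/(k_r−k_d) = 0.315×19.7/(0.940−0.315) = 6.205/0.6250 = 9.929 mg/L.
e^(−k_d t) = e^(−0.315×1.250) = 0.6745; e^(−k_r t) = e^(−0.940×1.250) = 0.3088.
D = 9.929 × (0.6745 − 0.3088) + 1.65 × 0.3088 = 3.631 + 0.5096 = 4.141 mg/L.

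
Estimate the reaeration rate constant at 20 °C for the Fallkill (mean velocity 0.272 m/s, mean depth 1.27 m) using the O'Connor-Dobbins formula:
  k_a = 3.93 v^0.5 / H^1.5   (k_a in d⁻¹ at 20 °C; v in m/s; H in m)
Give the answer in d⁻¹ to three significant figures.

k_a = 3.93 × 0.272^0.5 / 1.27^1.5 = 3.93 × 0.5215 / 1.431 = 1.432 d⁻¹.

k_a ≈ 1.43 d⁻¹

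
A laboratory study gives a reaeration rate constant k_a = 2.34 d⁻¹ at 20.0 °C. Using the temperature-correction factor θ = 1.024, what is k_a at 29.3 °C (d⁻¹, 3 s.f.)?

k_a(T₂) = k_a(T₁) · θ^(T₂−T₁) = 2.34 × 1.024^(29.3−20.0)
= 2.34 × 1.024^9.30 = 2.34 × 1.247 = 2.917 d⁻¹.

k_a ≈ 2.92 d⁻¹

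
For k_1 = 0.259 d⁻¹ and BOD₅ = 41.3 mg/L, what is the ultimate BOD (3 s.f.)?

L₀ ≈ 56.9 mg/L

BOD₅ = L₀(1 − e^(−5k_1)) ⇒ L₀ = BOD₅ / (1 − e^(−5×0.259))
= 41.3 / (1 − 0.2739) = 41.3 / 0.7261 = 56.88 mg/L.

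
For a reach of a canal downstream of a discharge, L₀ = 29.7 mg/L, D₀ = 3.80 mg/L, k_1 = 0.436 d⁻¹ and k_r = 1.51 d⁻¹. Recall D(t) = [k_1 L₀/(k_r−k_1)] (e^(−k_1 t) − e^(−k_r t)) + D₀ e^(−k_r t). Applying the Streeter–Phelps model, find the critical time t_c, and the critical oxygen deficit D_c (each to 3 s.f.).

t_c ≈ 0.804 d; D_c ≈ 6.04 mg/L

t_c = [1/(k_r−k_1)] ln[(k_r/k_1)(1 − D₀(k_r−k_1)/(k_1 L₀))]
= [1/(1.51−0.436)] ln[(1.51/0.436)(1 − 3.80×1.074/(0.436×29.7))]
= (1/1.074) ln[3.463 × 0.6848] = 0.9311 × ln(2.372) = 0.9311 × 0.8636 = 0.8041 d.
D_c = (k_1/k_r) L₀ e^(−k_1 t_c) = (0.436/1.51) × 29.7 × e^(−0.436×0.8041) = 0.2887 × 29.7 × 0.7043 = 6.040 mg/L.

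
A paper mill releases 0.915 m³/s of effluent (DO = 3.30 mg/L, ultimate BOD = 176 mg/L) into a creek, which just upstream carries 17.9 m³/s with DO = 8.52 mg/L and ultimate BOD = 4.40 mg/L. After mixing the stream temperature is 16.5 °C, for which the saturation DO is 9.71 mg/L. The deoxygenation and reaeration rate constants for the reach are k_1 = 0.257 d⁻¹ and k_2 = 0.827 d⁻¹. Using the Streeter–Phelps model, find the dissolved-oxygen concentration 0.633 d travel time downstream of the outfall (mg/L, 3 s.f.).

DO ≈ 7.38 mg/L

Mixed DO = (17.9×8.52 + 0.915×3.30)/(17.9+0.915) = 155.5/18.81 = 8.266 mg/L.
Mixed L₀ = (17.9×4.40 + 0.915×176)/(18.81) = 239.8/18.81 = 12.75 mg/L.
Initial deficit D₀ = C_s − DO₀ = 9.71 − 8.266 = 1.444 mg/L.
D(0.633) = [0.257×12.75/(0.827−0.257)](e^(−0.257×0.633) − e^(−0.827×0.633)) + 1.444 e^(−0.827×0.633)
= 5.746 × (0.8499 − 0.5924) + 1.444 × 0.5924 = 2.335 mg/L.
DO = 9.71 − 2.335 = 7.375 mg/L.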